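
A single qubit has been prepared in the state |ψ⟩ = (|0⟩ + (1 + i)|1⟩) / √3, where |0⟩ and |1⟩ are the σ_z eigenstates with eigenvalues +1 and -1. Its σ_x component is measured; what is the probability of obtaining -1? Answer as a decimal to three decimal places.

0.167

|-x⟩ = (|0⟩ - |1⟩)/√2, so ⟨-x|ψ⟩ = (-i) / (√2·√3).
P = |-i|² / 6 = 1/6.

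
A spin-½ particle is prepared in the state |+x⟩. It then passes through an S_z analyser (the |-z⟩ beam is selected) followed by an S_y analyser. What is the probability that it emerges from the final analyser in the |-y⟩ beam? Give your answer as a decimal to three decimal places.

First analyser (S_z): from |+x⟩, P(|-z⟩) = 1/2.
After stage 1 the state is |-z⟩; P(|-y⟩) = |⟨-y|-z⟩|² = 1/2.
Joint probability = 1/2 × 1/2 = 0.250.

0.250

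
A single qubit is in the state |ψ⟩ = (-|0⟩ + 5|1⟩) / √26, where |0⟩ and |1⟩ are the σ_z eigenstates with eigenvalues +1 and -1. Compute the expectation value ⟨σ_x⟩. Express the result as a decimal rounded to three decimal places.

⟨σ_x⟩ = 2 Re(a* b)/(|a|²+|b|²) with a = -1, b = 5.
a* b = -5, so ⟨σ_x⟩ = -10/26.

-0.385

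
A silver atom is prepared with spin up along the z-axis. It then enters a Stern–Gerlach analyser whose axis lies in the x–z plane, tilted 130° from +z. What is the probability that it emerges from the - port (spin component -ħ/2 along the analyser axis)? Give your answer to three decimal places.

For spin-½, the probability of finding spin-up along an axis at angle θ to the initial spin direction is cos²(θ/2); spin-down is sin²(θ/2).
θ = 130°, so P = sin²(65°) ≈ 0.821.

0.821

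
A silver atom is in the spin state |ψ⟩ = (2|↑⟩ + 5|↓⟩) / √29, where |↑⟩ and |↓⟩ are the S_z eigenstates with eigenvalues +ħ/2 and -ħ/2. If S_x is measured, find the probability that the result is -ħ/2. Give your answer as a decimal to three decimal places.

0.155

|-x⟩ = (|↑⟩ - |↓⟩)/√2, so ⟨-x|ψ⟩ = (-3) / (√2·√29).
P = |-3|² / 58 = 9/58.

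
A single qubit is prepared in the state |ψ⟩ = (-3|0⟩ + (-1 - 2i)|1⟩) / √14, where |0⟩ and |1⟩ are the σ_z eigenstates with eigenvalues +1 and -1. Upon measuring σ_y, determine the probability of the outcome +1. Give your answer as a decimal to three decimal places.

0.929

|+y⟩ = (|0⟩ + i|1⟩)/√2, so ⟨+y|ψ⟩ = (-5 + i) / (√2·√14).
P = |-5 + i|² / 28 = 26/28.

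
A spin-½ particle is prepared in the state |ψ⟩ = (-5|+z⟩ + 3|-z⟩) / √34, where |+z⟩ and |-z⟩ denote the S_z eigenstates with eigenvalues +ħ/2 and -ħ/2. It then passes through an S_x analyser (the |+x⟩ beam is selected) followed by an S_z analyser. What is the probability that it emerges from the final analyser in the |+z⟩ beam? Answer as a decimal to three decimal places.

First analyser (S_x): P(|+x⟩) = |⟨+x|ψ⟩|² = 4/68.
After stage 1 the state is |+x⟩; P(|+z⟩) = |⟨+z|+x⟩|² = 1/2.
Joint probability = 4/68 × 1/2 = 0.029.

0.029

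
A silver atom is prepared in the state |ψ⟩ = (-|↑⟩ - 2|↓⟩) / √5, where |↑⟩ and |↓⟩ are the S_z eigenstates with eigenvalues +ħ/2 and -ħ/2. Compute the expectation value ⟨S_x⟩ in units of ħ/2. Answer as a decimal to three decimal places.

⟨σ_x⟩ = 2 Re(a* b)/(|a|²+|b|²) with a = -1, b = -2.
a* b = 2, so ⟨σ_x⟩ = 4/5.
⟨S_x⟩ = (ħ/2)·⟨σ_x⟩.

0.800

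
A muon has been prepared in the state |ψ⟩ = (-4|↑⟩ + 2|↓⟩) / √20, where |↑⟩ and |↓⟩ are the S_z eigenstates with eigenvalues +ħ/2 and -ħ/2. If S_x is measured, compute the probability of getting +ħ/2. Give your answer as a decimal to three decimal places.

0.100

|+x⟩ = (|↑⟩ + |↓⟩)/√2, so ⟨+x|ψ⟩ = (-2) / (√2·√20).
P = |-2|² / 40 = 4/40.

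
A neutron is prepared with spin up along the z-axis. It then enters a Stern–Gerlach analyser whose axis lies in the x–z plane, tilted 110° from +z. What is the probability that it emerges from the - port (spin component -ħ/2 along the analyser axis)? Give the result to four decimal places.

0.6710

For spin-½, the probability of finding spin-up along an axis at angle θ to the initial spin direction is cos²(θ/2); spin-down is sin²(θ/2).
θ = 110°, so P = sin²(55°) ≈ 0.6710.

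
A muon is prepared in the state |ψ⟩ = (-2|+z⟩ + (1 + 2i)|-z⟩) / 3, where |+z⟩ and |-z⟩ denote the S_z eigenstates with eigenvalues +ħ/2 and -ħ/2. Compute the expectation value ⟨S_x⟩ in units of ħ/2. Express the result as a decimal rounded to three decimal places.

-0.444

⟨σ_x⟩ = 2 Re(a* b)/(|a|²+|b|²) with a = -2, b = (1 + 2i).
a* b = (-2 - 4i), so ⟨σ_x⟩ = -4/9.
⟨S_x⟩ = (ħ/2)·⟨σ_x⟩.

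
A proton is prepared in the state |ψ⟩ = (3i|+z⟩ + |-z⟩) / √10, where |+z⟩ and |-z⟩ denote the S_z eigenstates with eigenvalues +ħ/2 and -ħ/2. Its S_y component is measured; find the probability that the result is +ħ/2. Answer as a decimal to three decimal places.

0.200

|+y⟩ = (|+z⟩ + i|-z⟩)/√2, so ⟨+y|ψ⟩ = (2i) / (√2·√10).
P = |2i|² / 20 = 4/20.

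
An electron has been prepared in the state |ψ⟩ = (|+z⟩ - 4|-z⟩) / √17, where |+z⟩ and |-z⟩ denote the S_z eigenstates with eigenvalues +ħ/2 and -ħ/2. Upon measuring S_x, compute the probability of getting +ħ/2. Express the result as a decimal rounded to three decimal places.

|+x⟩ = (|+z⟩ + |-z⟩)/√2, so ⟨+x|ψ⟩ = (-3) / (√2·√17).
P = |-3|² / 34 = 9/34.

0.265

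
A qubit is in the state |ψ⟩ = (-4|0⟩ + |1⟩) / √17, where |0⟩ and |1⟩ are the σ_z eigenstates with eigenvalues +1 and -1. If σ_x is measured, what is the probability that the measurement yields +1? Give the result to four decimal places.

0.2647

|+x⟩ = (|0⟩ + |1⟩)/√2, so ⟨+x|ψ⟩ = (-3) / (√2·√17).
P = |-3|² / 34 = 9/34.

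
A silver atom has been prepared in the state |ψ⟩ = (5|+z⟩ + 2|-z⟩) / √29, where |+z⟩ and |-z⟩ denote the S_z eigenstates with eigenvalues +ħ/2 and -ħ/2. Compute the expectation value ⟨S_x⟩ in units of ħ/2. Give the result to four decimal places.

0.6897

⟨σ_x⟩ = 2 Re(a* b)/(|a|²+|b|²) with a = 5, b = 2.
a* b = 10, so ⟨σ_x⟩ = 20/29.
⟨S_x⟩ = (ħ/2)·⟨σ_x⟩.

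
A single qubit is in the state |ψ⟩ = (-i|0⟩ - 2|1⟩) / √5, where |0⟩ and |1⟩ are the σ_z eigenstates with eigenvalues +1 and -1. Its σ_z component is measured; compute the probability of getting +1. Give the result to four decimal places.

The +1 outcome corresponds to |0⟩. Its amplitude in |ψ⟩ is -i/√5.
P = |-i|² / 5 = 1/5.

0.2000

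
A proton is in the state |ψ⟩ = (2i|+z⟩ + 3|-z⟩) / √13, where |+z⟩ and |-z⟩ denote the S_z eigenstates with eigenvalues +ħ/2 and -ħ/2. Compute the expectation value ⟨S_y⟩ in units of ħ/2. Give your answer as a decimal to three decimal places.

⟨σ_y⟩ = 2 Im(a* b)/(|a|²+|b|²) with a = 2i, b = 3.
a* b = -6i, so ⟨σ_y⟩ = -12/13.
⟨S_y⟩ = (ħ/2)·⟨σ_y⟩.

-0.923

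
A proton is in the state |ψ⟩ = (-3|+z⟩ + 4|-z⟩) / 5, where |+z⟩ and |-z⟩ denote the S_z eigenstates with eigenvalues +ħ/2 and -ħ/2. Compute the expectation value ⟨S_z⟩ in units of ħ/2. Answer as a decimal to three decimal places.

-0.280

⟨σ_z⟩ = |a|² - |b|² divided by |a|²+|b|², with a, b the |+z⟩, |-z⟩ amplitudes.
= (9 - 16)/25 = -7/25.
⟨S_z⟩ = (ħ/2)·⟨σ_z⟩.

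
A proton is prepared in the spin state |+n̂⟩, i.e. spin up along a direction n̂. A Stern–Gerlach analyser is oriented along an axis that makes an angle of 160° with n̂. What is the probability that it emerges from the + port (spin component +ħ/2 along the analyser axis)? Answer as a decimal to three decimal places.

For spin-½, the probability of finding spin-up along an axis at angle θ to the initial spin direction is cos²(θ/2); spin-down is sin²(θ/2).
θ = 160°, so P = cos²(80°) ≈ 0.030.

0.030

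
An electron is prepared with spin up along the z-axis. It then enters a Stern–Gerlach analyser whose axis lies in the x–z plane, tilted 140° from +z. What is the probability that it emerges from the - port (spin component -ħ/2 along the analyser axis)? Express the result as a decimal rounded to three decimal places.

For spin-½, the probability of finding spin-up along an axis at angle θ to the initial spin direction is cos²(θ/2); spin-down is sin²(θ/2).
θ = 140°, so P = sin²(70°) ≈ 0.883.

0.883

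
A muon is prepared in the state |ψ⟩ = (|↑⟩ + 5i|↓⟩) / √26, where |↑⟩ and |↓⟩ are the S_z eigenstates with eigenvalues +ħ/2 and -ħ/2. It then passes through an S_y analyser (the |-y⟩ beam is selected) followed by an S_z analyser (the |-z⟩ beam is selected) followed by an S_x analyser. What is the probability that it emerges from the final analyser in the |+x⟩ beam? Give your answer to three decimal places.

First analyser (S_y): P(|-y⟩) = |⟨-y|ψ⟩|² = 16/52.
After stage 1 the state is |-y⟩; P(|-z⟩) = |⟨-z|-y⟩|² = 1/2.
After stage 2 the state is |-z⟩; P(|+x⟩) = |⟨+x|-z⟩|² = 1/2.
Joint probability = 16/52 × 1/2 × 1/2 = 0.077.

0.077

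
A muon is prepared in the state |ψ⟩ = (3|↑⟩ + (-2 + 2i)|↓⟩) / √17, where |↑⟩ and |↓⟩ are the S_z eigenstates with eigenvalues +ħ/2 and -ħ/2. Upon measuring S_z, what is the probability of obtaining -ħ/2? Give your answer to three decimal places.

The -ħ/2 outcome corresponds to |↓⟩. Its amplitude in |ψ⟩ is (-2 + 2i)/√17.
P = |-2 + 2i|² / 17 = 8/17.

0.471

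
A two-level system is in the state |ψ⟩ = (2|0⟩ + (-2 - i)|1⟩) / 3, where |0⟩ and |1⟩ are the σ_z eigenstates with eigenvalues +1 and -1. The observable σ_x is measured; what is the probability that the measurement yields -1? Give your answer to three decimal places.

0.944

|-x⟩ = (|0⟩ - |1⟩)/√2, so ⟨-x|ψ⟩ = (4 + i) / (√2·3).
P = |4 + i|² / 18 = 17/18.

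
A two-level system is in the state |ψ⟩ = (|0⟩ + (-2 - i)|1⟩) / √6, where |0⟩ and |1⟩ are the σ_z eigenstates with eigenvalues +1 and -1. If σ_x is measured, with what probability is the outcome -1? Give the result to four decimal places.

0.8333

|-x⟩ = (|0⟩ - |1⟩)/√2, so ⟨-x|ψ⟩ = (3 + i) / (√2·√6).
P = |3 + i|² / 12 = 10/12.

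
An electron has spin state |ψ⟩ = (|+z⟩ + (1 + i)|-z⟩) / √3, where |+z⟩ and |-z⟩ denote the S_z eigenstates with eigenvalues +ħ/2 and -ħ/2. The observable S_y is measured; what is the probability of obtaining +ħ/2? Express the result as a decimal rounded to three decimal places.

|+y⟩ = (|+z⟩ + i|-z⟩)/√2, so ⟨+y|ψ⟩ = (2 - i) / (√2·√3).
P = |2 - i|² / 6 = 5/6.

0.833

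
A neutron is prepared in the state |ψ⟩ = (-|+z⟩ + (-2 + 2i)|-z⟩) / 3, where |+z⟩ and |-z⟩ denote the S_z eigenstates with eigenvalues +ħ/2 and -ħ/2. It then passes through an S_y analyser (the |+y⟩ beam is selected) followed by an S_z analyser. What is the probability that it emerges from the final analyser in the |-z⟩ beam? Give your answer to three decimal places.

First analyser (S_y): P(|+y⟩) = |⟨+y|ψ⟩|² = 5/18.
After stage 1 the state is |+y⟩; P(|-z⟩) = |⟨-z|+y⟩|² = 1/2.
Joint probability = 5/18 × 1/2 = 0.139.

0.139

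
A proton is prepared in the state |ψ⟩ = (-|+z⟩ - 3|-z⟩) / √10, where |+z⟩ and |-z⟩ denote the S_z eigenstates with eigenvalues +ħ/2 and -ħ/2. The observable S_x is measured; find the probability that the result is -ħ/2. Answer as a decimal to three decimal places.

|-x⟩ = (|+z⟩ - |-z⟩)/√2, so ⟨-x|ψ⟩ = (2) / (√2·√10).
P = |2|² / 20 = 4/20.

0.200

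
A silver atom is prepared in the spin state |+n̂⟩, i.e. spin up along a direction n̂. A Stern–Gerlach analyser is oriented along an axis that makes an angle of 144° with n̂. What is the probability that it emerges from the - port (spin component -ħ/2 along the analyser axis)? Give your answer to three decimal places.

For spin-½, the probability of finding spin-up along an axis at angle θ to the initial spin direction is cos²(θ/2); spin-down is sin²(θ/2).
θ = 144°, so P = sin²(72°) ≈ 0.905.

0.905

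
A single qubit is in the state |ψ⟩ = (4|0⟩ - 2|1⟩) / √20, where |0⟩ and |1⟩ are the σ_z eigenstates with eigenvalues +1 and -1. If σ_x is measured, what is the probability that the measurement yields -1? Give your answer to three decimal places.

|-x⟩ = (|0⟩ - |1⟩)/√2, so ⟨-x|ψ⟩ = (6) / (√2·√20).
P = |6|² / 40 = 36/40.

0.900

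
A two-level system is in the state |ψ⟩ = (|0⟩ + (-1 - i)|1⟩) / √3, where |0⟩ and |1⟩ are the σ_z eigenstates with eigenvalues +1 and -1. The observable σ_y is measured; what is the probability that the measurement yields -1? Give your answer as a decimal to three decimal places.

|-y⟩ = (|0⟩ - i|1⟩)/√2, so ⟨-y|ψ⟩ = (2 - i) / (√2·√3).
P = |2 - i|² / 6 = 5/6.

0.833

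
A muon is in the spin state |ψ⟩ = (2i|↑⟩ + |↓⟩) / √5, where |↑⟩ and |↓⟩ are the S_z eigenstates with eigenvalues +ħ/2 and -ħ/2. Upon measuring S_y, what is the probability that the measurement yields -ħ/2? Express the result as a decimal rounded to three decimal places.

|-y⟩ = (|↑⟩ - i|↓⟩)/√2, so ⟨-y|ψ⟩ = (3i) / (√2·√5).
P = |3i|² / 10 = 9/10.

0.900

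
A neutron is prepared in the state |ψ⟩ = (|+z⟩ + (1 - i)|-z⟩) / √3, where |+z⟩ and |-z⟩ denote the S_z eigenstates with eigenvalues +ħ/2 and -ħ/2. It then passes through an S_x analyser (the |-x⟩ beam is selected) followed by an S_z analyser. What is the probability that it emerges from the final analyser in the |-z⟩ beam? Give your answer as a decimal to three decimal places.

First analyser (S_x): P(|-x⟩) = |⟨-x|ψ⟩|² = 1/6.
After stage 1 the state is |-x⟩; P(|-z⟩) = |⟨-z|-x⟩|² = 1/2.
Joint probability = 1/6 × 1/2 = 0.083.

0.083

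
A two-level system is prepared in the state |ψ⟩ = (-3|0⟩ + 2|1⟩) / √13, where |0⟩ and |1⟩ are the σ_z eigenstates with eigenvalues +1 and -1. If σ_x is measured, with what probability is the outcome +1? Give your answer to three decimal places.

|+x⟩ = (|0⟩ + |1⟩)/√2, so ⟨+x|ψ⟩ = (-1) / (√2·√13).
P = |-1|² / 26 = 1/26.

0.038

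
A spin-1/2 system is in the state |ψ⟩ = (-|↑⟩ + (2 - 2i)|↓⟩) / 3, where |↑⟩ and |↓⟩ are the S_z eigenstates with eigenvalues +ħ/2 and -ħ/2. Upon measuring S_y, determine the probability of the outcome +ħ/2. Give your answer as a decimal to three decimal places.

|+y⟩ = (|↑⟩ + i|↓⟩)/√2, so ⟨+y|ψ⟩ = (-3 - 2i) / (√2·3).
P = |-3 - 2i|² / 18 = 13/18.

0.722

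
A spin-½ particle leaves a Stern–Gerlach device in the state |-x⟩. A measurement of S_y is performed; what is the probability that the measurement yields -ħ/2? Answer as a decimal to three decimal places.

0.500

In the S_z basis, |-x⟩ = (|↑⟩ - |↓⟩)/√2 and |-y⟩ = (|↑⟩ - i|↓⟩)/√2.
|⟨-y|-x⟩|² = 1/2.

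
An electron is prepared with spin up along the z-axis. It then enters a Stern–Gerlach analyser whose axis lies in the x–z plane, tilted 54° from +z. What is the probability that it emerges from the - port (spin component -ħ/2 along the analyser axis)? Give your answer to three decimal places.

For spin-½, the probability of finding spin-up along an axis at angle θ to the initial spin direction is cos²(θ/2); spin-down is sin²(θ/2).
θ = 54°, so P = sin²(27°) ≈ 0.206.

0.206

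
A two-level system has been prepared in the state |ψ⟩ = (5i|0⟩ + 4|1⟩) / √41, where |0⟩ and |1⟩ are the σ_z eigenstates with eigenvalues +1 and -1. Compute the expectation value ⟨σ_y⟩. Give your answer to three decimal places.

-0.976

⟨σ_y⟩ = 2 Im(a* b)/(|a|²+|b|²) with a = 5i, b = 4.
a* b = -20i, so ⟨σ_y⟩ = -40/41.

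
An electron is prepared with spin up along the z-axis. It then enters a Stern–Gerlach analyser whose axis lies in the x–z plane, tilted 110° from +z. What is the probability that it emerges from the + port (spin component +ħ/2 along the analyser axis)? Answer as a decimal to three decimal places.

0.329

For spin-½, the probability of finding spin-up along an axis at angle θ to the initial spin direction is cos²(θ/2); spin-down is sin²(θ/2).
θ = 110°, so P = cos²(55°) ≈ 0.329.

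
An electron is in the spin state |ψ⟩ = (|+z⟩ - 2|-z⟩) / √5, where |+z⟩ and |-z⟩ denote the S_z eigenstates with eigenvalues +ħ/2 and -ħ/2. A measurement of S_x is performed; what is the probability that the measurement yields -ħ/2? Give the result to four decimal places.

|-x⟩ = (|+z⟩ - |-z⟩)/√2, so ⟨-x|ψ⟩ = (3) / (√2·√5).
P = |3|² / 10 = 9/10.

0.9000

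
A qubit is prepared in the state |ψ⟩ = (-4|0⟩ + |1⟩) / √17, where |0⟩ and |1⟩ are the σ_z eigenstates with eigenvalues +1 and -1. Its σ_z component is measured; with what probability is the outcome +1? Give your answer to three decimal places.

The +1 outcome corresponds to |0⟩. Its amplitude in |ψ⟩ is -4/√17.
P = |-4|² / 17 = 16/17.

0.941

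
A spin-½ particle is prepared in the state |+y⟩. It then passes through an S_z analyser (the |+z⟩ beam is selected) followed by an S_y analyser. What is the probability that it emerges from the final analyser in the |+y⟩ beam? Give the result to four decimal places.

First analyser (S_z): from |+y⟩, P(|+z⟩) = 1/2.
After stage 1 the state is |+z⟩; P(|+y⟩) = |⟨+y|+z⟩|² = 1/2.
Joint probability = 1/2 × 1/2 = 0.2500.

0.2500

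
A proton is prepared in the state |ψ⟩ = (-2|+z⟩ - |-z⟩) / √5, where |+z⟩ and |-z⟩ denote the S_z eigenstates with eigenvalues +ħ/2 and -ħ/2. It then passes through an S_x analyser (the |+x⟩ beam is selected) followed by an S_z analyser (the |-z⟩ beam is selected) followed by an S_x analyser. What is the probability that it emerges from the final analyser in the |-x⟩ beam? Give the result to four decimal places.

First analyser (S_x): P(|+x⟩) = |⟨+x|ψ⟩|² = 9/10.
After stage 1 the state is |+x⟩; P(|-z⟩) = |⟨-z|+x⟩|² = 1/2.
After stage 2 the state is |-z⟩; P(|-x⟩) = |⟨-x|-z⟩|² = 1/2.
Joint probability = 9/10 × 1/2 × 1/2 = 0.2250.

0.2250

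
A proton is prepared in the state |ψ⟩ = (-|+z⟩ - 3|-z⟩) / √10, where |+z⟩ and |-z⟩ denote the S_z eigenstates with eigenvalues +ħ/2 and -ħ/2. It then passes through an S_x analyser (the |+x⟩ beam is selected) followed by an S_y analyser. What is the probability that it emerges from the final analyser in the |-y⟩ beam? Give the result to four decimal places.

0.4000

First analyser (S_x): P(|+x⟩) = |⟨+x|ψ⟩|² = 16/20.
After stage 1 the state is |+x⟩; P(|-y⟩) = |⟨-y|+x⟩|² = 1/2.
Joint probability = 16/20 × 1/2 = 0.4000.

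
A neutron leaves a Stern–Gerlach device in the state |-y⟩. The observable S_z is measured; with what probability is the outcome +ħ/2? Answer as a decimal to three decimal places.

In the S_z basis, |-y⟩ = (|↑⟩ - i|↓⟩)/√2 and |+z⟩ = |↑⟩.
|⟨+z|-y⟩|² = 1/2.

0.500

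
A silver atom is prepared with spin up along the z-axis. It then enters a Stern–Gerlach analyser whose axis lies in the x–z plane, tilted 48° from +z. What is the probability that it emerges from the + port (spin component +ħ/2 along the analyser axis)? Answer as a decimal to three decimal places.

For spin-½, the probability of finding spin-up along an axis at angle θ to the initial spin direction is cos²(θ/2); spin-down is sin²(θ/2).
θ = 48°, so P = cos²(24°) ≈ 0.835.

0.835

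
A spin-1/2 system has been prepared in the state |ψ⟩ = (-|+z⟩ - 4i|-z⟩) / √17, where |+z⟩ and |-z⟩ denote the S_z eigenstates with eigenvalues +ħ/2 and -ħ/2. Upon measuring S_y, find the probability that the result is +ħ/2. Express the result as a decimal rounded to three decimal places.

|+y⟩ = (|+z⟩ + i|-z⟩)/√2, so ⟨+y|ψ⟩ = (-5) / (√2·√17).
P = |-5|² / 34 = 25/34.

0.735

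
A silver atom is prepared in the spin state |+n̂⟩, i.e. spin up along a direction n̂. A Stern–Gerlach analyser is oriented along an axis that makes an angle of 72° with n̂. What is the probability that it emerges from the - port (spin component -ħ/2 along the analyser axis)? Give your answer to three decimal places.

For spin-½, the probability of finding spin-up along an axis at angle θ to the initial spin direction is cos²(θ/2); spin-down is sin²(θ/2).
θ = 72°, so P = sin²(36°) ≈ 0.345.

0.345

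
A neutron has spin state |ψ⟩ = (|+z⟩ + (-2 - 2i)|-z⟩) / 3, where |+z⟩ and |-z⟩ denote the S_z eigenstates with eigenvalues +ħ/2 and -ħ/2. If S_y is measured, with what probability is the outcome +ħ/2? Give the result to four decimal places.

0.2778

|+y⟩ = (|+z⟩ + i|-z⟩)/√2, so ⟨+y|ψ⟩ = (-1 + 2i) / (√2·3).
P = |-1 + 2i|² / 18 = 5/18.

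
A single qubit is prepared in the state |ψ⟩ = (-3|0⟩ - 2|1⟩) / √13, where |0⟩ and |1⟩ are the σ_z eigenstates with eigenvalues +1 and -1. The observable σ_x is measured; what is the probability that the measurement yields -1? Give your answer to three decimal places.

|-x⟩ = (|0⟩ - |1⟩)/√2, so ⟨-x|ψ⟩ = (-1) / (√2·√13).
P = |-1|² / 26 = 1/26.

0.038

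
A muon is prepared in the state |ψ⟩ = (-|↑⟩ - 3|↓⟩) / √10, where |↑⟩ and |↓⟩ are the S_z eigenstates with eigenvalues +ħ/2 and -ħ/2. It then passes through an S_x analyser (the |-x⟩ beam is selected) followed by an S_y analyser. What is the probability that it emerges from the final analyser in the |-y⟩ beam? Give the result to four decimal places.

0.1000

First analyser (S_x): P(|-x⟩) = |⟨-x|ψ⟩|² = 4/20.
After stage 1 the state is |-x⟩; P(|-y⟩) = |⟨-y|-x⟩|² = 1/2.
Joint probability = 4/20 × 1/2 = 0.1000.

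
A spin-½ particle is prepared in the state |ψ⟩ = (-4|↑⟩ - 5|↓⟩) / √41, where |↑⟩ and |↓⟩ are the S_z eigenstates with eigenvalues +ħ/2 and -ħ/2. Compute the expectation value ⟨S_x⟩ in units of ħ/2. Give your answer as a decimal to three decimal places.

⟨σ_x⟩ = 2 Re(a* b)/(|a|²+|b|²) with a = -4, b = -5.
a* b = 20, so ⟨σ_x⟩ = 40/41.
⟨S_x⟩ = (ħ/2)·⟨σ_x⟩.

0.976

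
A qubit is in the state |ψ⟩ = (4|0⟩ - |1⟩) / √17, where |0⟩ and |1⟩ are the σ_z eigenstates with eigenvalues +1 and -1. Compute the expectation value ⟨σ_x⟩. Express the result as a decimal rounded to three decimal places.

-0.471

⟨σ_x⟩ = 2 Re(a* b)/(|a|²+|b|²) with a = 4, b = -1.
a* b = -4, so ⟨σ_x⟩ = -8/17.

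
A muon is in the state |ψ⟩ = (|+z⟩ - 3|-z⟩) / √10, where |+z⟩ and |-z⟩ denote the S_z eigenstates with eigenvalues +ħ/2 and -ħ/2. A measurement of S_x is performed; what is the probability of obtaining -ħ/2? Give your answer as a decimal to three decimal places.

0.800

|-x⟩ = (|+z⟩ - |-z⟩)/√2, so ⟨-x|ψ⟩ = (4) / (√2·√10).
P = |4|² / 20 = 16/20.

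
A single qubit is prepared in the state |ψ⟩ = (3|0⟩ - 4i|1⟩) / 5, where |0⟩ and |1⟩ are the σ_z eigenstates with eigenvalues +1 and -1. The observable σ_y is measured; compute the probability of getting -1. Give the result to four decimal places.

|-y⟩ = (|0⟩ - i|1⟩)/√2, so ⟨-y|ψ⟩ = (7) / (√2·5).
P = |7|² / 50 = 49/50.

0.9800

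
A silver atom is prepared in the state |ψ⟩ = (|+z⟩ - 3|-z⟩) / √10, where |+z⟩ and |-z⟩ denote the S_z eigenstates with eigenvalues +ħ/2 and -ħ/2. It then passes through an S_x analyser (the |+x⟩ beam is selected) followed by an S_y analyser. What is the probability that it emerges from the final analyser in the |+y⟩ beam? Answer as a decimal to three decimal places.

First analyser (S_x): P(|+x⟩) = |⟨+x|ψ⟩|² = 4/20.
After stage 1 the state is |+x⟩; P(|+y⟩) = |⟨+y|+x⟩|² = 1/2.
Joint probability = 4/20 × 1/2 = 0.100.

0.100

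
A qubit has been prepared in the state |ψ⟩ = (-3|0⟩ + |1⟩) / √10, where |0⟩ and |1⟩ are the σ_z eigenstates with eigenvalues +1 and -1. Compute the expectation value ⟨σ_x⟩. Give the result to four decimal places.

⟨σ_x⟩ = 2 Re(a* b)/(|a|²+|b|²) with a = -3, b = 1.
a* b = -3, so ⟨σ_x⟩ = -6/10.

-0.6000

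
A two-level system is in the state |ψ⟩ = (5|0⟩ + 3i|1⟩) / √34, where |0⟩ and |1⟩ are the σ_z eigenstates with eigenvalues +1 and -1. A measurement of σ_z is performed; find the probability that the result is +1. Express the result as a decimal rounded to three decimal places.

0.735

The +1 outcome corresponds to |0⟩. Its amplitude in |ψ⟩ is 5/√34.
P = |5|² / 34 = 25/34.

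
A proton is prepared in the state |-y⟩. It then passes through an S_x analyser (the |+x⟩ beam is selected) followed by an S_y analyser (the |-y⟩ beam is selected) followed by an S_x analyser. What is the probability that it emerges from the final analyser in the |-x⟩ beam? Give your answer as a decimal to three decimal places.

First analyser (S_x): from |-y⟩, P(|+x⟩) = 1/2.
After stage 1 the state is |+x⟩; P(|-y⟩) = |⟨-y|+x⟩|² = 1/2.
After stage 2 the state is |-y⟩; P(|-x⟩) = |⟨-x|-y⟩|² = 1/2.
Joint probability = 1/2 × 1/2 × 1/2 = 0.125.

0.125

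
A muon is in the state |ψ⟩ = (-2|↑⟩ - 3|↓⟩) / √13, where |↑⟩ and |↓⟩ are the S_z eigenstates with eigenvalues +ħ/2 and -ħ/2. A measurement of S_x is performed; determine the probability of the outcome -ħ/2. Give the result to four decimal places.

|-x⟩ = (|↑⟩ - |↓⟩)/√2, so ⟨-x|ψ⟩ = (1) / (√2·√13).
P = |1|² / 26 = 1/26.

0.0385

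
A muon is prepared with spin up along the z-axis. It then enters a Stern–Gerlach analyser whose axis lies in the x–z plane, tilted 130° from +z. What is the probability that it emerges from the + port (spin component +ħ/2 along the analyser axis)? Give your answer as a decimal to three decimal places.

0.179

For spin-½, the probability of finding spin-up along an axis at angle θ to the initial spin direction is cos²(θ/2); spin-down is sin²(θ/2).
θ = 130°, so P = cos²(65°) ≈ 0.179.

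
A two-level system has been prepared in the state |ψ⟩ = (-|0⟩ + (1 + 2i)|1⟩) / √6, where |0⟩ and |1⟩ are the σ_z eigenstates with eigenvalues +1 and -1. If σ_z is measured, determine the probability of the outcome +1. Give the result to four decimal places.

0.1667

The +1 outcome corresponds to |0⟩. Its amplitude in |ψ⟩ is -1/√6.
P = |-1|² / 6 = 1/6.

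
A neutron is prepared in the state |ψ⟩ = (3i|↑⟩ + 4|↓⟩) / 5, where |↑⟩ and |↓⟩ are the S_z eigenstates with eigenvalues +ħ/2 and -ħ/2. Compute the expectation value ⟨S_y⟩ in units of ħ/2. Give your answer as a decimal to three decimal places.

-0.960

⟨σ_y⟩ = 2 Im(a* b)/(|a|²+|b|²) with a = 3i, b = 4.
a* b = -12i, so ⟨σ_y⟩ = -24/25.
⟨S_y⟩ = (ħ/2)·⟨σ_y⟩.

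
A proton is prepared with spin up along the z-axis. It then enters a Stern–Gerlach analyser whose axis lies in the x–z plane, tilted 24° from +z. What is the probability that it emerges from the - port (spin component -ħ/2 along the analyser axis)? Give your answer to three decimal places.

For spin-½, the probability of finding spin-up along an axis at angle θ to the initial spin direction is cos²(θ/2); spin-down is sin²(θ/2).
θ = 24°, so P = sin²(12°) ≈ 0.043.

0.043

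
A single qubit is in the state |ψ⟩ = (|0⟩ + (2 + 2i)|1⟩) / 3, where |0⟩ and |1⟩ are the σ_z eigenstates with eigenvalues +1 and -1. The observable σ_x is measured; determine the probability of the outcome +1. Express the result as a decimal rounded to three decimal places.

|+x⟩ = (|0⟩ + |1⟩)/√2, so ⟨+x|ψ⟩ = (3 + 2i) / (√2·3).
P = |3 + 2i|² / 18 = 13/18.

0.722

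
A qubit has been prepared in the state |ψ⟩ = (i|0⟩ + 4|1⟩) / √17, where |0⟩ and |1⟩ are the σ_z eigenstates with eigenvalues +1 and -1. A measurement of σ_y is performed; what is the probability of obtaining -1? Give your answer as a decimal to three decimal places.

0.735

|-y⟩ = (|0⟩ - i|1⟩)/√2, so ⟨-y|ψ⟩ = (5i) / (√2·√17).
P = |5i|² / 34 = 25/34.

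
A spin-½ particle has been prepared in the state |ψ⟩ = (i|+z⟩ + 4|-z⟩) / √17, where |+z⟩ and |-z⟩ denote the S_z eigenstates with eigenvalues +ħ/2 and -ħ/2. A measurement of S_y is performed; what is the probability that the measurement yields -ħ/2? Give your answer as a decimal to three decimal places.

0.735

|-y⟩ = (|+z⟩ - i|-z⟩)/√2, so ⟨-y|ψ⟩ = (5i) / (√2·√17).
P = |5i|² / 34 = 25/34.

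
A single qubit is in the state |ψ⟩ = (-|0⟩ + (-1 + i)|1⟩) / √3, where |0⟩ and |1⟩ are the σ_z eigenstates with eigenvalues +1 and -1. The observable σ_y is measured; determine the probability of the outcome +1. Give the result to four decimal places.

0.1667

|+y⟩ = (|0⟩ + i|1⟩)/√2, so ⟨+y|ψ⟩ = (i) / (√2·√3).
P = |i|² / 6 = 1/6.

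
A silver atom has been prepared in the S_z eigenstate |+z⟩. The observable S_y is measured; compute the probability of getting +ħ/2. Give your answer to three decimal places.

0.500

In the S_z basis, |+z⟩ = |↑⟩ and |+y⟩ = (|↑⟩ + i|↓⟩)/√2.
|⟨+y|+z⟩|² = 1/2.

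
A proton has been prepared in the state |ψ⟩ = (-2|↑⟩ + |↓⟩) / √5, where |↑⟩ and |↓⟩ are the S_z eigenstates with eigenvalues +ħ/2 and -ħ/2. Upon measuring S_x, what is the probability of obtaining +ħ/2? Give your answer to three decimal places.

0.100

|+x⟩ = (|↑⟩ + |↓⟩)/√2, so ⟨+x|ψ⟩ = (-1) / (√2·√5).
P = |-1|² / 10 = 1/10.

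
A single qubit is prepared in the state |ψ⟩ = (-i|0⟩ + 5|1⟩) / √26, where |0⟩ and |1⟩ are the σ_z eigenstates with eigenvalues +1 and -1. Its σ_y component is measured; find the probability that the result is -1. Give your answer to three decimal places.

0.308

|-y⟩ = (|0⟩ - i|1⟩)/√2, so ⟨-y|ψ⟩ = (4i) / (√2·√26).
P = |4i|² / 52 = 16/52.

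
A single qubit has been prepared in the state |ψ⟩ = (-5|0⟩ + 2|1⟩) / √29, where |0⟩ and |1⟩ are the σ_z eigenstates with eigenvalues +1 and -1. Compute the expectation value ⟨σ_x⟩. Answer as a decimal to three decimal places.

-0.690

⟨σ_x⟩ = 2 Re(a* b)/(|a|²+|b|²) with a = -5, b = 2.
a* b = -10, so ⟨σ_x⟩ = -20/29.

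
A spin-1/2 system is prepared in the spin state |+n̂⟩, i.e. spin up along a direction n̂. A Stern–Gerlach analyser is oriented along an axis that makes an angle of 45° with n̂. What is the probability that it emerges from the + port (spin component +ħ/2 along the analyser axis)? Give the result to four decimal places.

For spin-½, the probability of finding spin-up along an axis at angle θ to the initial spin direction is cos²(θ/2); spin-down is sin²(θ/2).
θ = 45°, so P = cos²(22.5°) ≈ 0.8536.

0.8536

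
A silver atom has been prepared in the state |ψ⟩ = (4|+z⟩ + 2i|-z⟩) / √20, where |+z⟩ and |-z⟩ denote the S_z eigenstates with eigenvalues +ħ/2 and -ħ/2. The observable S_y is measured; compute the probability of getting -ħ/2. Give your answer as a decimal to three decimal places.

|-y⟩ = (|+z⟩ - i|-z⟩)/√2, so ⟨-y|ψ⟩ = (2) / (√2·√20).
P = |2|² / 40 = 4/40.

0.100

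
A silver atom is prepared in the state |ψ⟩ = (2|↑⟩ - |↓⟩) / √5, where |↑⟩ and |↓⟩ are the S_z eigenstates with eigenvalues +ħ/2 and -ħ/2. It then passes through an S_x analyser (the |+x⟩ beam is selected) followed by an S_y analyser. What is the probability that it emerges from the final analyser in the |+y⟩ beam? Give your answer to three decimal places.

First analyser (S_x): P(|+x⟩) = |⟨+x|ψ⟩|² = 1/10.
After stage 1 the state is |+x⟩; P(|+y⟩) = |⟨+y|+x⟩|² = 1/2.
Joint probability = 1/10 × 1/2 = 0.050.

0.050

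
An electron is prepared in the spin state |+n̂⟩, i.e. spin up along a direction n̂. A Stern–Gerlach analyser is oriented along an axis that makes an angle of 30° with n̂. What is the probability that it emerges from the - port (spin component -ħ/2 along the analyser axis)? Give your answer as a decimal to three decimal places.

For spin-½, the probability of finding spin-up along an axis at angle θ to the initial spin direction is cos²(θ/2); spin-down is sin²(θ/2).
θ = 30°, so P = sin²(15°) ≈ 0.067.

0.067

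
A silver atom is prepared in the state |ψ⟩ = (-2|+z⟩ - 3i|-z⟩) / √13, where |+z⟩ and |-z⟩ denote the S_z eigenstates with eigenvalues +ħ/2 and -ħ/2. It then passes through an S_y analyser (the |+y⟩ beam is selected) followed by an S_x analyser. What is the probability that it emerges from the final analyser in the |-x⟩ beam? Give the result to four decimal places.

0.4808

First analyser (S_y): P(|+y⟩) = |⟨+y|ψ⟩|² = 25/26.
After stage 1 the state is |+y⟩; P(|-x⟩) = |⟨-x|+y⟩|² = 1/2.
Joint probability = 25/26 × 1/2 = 0.4808.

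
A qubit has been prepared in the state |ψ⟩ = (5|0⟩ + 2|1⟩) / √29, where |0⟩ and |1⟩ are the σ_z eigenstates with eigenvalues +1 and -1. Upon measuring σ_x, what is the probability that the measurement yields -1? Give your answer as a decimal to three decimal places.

|-x⟩ = (|0⟩ - |1⟩)/√2, so ⟨-x|ψ⟩ = (3) / (√2·√29).
P = |3|² / 58 = 9/58.

0.155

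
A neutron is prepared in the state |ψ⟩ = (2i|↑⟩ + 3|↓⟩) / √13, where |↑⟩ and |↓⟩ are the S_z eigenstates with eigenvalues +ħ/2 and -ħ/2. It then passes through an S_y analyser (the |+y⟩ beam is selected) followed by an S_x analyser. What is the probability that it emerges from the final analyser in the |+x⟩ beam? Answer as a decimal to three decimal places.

0.019

First analyser (S_y): P(|+y⟩) = |⟨+y|ψ⟩|² = 1/26.
After stage 1 the state is |+y⟩; P(|+x⟩) = |⟨+x|+y⟩|² = 1/2.
Joint probability = 1/26 × 1/2 = 0.019.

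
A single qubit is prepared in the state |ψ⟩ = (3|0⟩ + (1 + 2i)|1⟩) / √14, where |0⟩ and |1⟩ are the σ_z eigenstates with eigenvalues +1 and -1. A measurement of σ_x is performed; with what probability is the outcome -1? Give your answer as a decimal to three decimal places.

0.286

|-x⟩ = (|0⟩ - |1⟩)/√2, so ⟨-x|ψ⟩ = (2 - 2i) / (√2·√14).
P = |2 - 2i|² / 28 = 8/28.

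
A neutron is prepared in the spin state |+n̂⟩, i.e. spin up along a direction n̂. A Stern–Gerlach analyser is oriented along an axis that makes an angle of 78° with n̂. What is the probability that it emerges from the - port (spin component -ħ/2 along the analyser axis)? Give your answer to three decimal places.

For spin-½, the probability of finding spin-up along an axis at angle θ to the initial spin direction is cos²(θ/2); spin-down is sin²(θ/2).
θ = 78°, so P = sin²(39°) ≈ 0.396.

0.396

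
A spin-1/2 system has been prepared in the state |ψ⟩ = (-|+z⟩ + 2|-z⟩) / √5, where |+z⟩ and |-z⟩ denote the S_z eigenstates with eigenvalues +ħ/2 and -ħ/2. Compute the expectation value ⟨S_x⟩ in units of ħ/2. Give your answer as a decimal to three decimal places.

⟨σ_x⟩ = 2 Re(a* b)/(|a|²+|b|²) with a = -1, b = 2.
a* b = -2, so ⟨σ_x⟩ = -4/5.
⟨S_x⟩ = (ħ/2)·⟨σ_x⟩.

-0.800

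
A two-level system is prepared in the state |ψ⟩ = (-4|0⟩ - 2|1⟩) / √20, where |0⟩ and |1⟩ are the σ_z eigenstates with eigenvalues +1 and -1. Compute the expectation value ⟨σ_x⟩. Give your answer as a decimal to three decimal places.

⟨σ_x⟩ = 2 Re(a* b)/(|a|²+|b|²) with a = -4, b = -2.
a* b = 8, so ⟨σ_x⟩ = 16/20.

0.800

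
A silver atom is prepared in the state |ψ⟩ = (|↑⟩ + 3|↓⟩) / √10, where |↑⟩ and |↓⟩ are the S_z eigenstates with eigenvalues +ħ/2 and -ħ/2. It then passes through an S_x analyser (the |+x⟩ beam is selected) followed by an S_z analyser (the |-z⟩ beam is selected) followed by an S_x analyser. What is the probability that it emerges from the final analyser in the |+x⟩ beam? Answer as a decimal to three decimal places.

0.200

First analyser (S_x): P(|+x⟩) = |⟨+x|ψ⟩|² = 16/20.
After stage 1 the state is |+x⟩; P(|-z⟩) = |⟨-z|+x⟩|² = 1/2.
After stage 2 the state is |-z⟩; P(|+x⟩) = |⟨+x|-z⟩|² = 1/2.
Joint probability = 16/20 × 1/2 × 1/2 = 0.200.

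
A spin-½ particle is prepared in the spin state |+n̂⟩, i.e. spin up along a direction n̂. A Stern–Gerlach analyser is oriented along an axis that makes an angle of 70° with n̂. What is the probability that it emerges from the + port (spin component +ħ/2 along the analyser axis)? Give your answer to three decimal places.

For spin-½, the probability of finding spin-up along an axis at angle θ to the initial spin direction is cos²(θ/2); spin-down is sin²(θ/2).
θ = 70°, so P = cos²(35°) ≈ 0.671.

0.671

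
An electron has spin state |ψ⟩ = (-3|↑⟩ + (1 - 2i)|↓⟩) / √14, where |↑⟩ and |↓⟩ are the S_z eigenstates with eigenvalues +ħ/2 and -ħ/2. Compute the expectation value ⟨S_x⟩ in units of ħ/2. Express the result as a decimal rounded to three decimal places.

⟨σ_x⟩ = 2 Re(a* b)/(|a|²+|b|²) with a = -3, b = (1 - 2i).
a* b = (-3 + 6i), so ⟨σ_x⟩ = -6/14.
⟨S_x⟩ = (ħ/2)·⟨σ_x⟩.

-0.429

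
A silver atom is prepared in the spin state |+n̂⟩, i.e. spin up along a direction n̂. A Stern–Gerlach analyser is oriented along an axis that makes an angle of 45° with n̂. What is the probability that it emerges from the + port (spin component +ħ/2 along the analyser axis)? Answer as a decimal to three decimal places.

For spin-½, the probability of finding spin-up along an axis at angle θ to the initial spin direction is cos²(θ/2); spin-down is sin²(θ/2).
θ = 45°, so P = cos²(22.5°) ≈ 0.854.

0.854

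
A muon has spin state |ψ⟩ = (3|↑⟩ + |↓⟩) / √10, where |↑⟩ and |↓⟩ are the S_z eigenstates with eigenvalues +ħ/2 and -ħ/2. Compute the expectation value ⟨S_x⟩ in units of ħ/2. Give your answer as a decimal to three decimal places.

0.600

⟨σ_x⟩ = 2 Re(a* b)/(|a|²+|b|²) with a = 3, b = 1.
a* b = 3, so ⟨σ_x⟩ = 6/10.
⟨S_x⟩ = (ħ/2)·⟨σ_x⟩.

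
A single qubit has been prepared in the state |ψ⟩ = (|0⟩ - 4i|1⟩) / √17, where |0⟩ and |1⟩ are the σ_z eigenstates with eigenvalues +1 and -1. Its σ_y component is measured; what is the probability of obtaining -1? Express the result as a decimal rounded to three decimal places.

|-y⟩ = (|0⟩ - i|1⟩)/√2, so ⟨-y|ψ⟩ = (5) / (√2·√17).
P = |5|² / 34 = 25/34.

0.735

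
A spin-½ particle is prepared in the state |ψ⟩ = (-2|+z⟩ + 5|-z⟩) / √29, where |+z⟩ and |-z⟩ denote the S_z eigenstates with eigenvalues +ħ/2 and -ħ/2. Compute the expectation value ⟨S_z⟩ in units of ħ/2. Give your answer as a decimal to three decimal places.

⟨σ_z⟩ = |a|² - |b|² divided by |a|²+|b|², with a, b the |+z⟩, |-z⟩ amplitudes.
= (4 - 25)/29 = -21/29.
⟨S_z⟩ = (ħ/2)·⟨σ_z⟩.

-0.724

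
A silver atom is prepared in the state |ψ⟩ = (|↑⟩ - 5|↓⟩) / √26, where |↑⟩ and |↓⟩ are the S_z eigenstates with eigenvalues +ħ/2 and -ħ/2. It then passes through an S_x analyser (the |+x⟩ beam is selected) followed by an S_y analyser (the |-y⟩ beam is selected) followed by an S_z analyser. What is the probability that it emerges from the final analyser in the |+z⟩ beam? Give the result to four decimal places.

0.0769

First analyser (S_x): P(|+x⟩) = |⟨+x|ψ⟩|² = 16/52.
After stage 1 the state is |+x⟩; P(|-y⟩) = |⟨-y|+x⟩|² = 1/2.
After stage 2 the state is |-y⟩; P(|+z⟩) = |⟨+z|-y⟩|² = 1/2.
Joint probability = 16/52 × 1/2 × 1/2 = 0.0769.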